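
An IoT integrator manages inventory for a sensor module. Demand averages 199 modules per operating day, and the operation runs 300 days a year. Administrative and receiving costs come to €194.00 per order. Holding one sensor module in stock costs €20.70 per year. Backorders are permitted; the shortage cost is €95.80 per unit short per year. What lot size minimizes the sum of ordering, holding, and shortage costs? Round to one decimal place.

Q* ≈ 1,166.5 modules

Annual demand D = 199 × 300 = 59,700.
With planned backorders, Q* = √(2DS/H) · √((H+B)/B).
√(2DS/H) = √(2 × 59,700 × 194 / 20.7) = 1057.835.
√((H+B)/B) = √((20.7+95.8)/95.8) = 1.1028.
Q* ≈ 1166.536.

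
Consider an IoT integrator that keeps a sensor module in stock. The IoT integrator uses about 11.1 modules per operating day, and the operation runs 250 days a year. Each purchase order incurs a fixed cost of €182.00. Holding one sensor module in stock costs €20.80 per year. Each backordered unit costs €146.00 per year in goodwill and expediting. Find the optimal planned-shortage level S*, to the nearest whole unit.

Annual demand D = 11.1 × 250 = 2,775.
With planned backorders, Q* = √(2DS/H) · √((H+B)/B).
√(2DS/H) = √(2 × 2,775 × 182 / 20.8) = 220.369.
√((H+B)/B) = √((20.8+146)/146) = 1.0689.
Q* ≈ 235.544.
S* = Q* · H/(H+B) = 235.544 × 20.8/166.8 ≈ 29.372.

S* ≈ 29 modules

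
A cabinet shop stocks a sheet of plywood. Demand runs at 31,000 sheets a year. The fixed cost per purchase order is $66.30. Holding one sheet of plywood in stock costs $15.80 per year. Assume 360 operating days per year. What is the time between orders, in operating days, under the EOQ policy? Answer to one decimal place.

T ≈ 5.9 days

Q* = √(2DS/H) = √(2 × 31,000 × 66.3 / 15.8) ≈ 510.06.
Cycle time = Q*/D × 360 = 510.06 / 31,000 × 360 ≈ 5.923 days.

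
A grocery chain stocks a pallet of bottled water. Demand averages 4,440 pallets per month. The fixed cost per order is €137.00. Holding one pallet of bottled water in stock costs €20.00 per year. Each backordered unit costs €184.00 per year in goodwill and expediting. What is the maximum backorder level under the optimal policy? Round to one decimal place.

Annual demand D = 4,440 × 12 = 53,280.
With planned backorders, Q* = √(2DS/H) · √((H+B)/B).
√(2DS/H) = √(2 × 53,280 × 137 / 20) = 854.363.
√((H+B)/B) = √((20+184)/184) = 1.0529.
Q* ≈ 899.598.
S* = Q* · H/(H+B) = 899.598 × 20/204 ≈ 88.196.

S* ≈ 88.2 pallets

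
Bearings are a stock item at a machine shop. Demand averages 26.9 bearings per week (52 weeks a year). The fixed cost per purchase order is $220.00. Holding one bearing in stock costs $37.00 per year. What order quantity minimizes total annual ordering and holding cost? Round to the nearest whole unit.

Annual demand D = 26.9 × 52 = 1,398.8.
EOQ = √(2DS / H) = √(2 × 1,398.8 × 220 / 37).
= √(615,472 / 37) = √16,634.3784 ≈ 128.974.

Q* ≈ 129 bearings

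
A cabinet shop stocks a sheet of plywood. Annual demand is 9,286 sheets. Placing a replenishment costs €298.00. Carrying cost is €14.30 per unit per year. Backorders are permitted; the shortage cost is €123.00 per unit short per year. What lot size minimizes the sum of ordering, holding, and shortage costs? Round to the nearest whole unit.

Q* ≈ 657 sheets

With planned backorders, Q* = √(2DS/H) · √((H+B)/B).
√(2DS/H) = √(2 × 9,286 × 298 / 14.3) = 622.113.
√((H+B)/B) = √((14.3+123)/123) = 1.0565.
Q* ≈ 657.283.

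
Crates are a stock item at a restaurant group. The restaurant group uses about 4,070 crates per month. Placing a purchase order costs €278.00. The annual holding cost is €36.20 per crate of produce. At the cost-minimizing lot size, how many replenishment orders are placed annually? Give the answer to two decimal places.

N ≈ 56.39 orders per year

Annual demand D = 4,070 × 12 = 48,840.
EOQ = √(2DS/H) = √(2 × 48,840 × 278 / 36.2) ≈ 866.11.
Orders per year = D / Q* = 48,840 / 866.11 ≈ 56.390.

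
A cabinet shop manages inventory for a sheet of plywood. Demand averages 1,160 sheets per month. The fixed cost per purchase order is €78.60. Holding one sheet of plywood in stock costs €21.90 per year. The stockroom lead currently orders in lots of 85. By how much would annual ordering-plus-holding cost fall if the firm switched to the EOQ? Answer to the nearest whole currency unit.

Extra cost ≈ €6,880 per year

Annual demand D = 1,160 × 12 = 13,920.
EOQ = √(2DS/H) = √(2 × 13,920 × 78.6 / 21.9) ≈ 316.10.
Cost at Q* = (D/Q*)S + (Q*/2)H = √(2DSH) ≈ €6,922.58.
Cost at Q = 85: (13,920/85)×78.6 + (85/2)×21.9 = €12,871.91 + €930.75 = €13,802.66.
Excess = €13,802.66 − €6,922.58 = €6,880.08.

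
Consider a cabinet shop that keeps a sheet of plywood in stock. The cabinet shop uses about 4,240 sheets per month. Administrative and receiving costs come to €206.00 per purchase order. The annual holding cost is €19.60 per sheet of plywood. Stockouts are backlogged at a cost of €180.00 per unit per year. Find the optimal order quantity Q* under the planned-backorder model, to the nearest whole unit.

Q* ≈ 1,089 sheets

Annual demand D = 4,240 × 12 = 50,880.
With planned backorders, Q* = √(2DS/H) · √((H+B)/B).
√(2DS/H) = √(2 × 50,880 × 206 / 19.6) = 1034.175.
√((H+B)/B) = √((19.6+180)/180) = 1.0530.
Q* ≈ 1089.026.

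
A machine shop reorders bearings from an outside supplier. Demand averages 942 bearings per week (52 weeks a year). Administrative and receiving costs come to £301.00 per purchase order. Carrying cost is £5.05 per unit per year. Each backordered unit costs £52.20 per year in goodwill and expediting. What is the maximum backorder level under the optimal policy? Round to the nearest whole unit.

Annual demand D = 942 × 52 = 48,984.
With planned backorders, Q* = √(2DS/H) · √((H+B)/B).
√(2DS/H) = √(2 × 48,984 × 301 / 5.05) = 2416.460.
√((H+B)/B) = √((5.05+52.2)/52.2) = 1.0473.
Q* ≈ 2530.651.
S* = Q* · H/(H+B) = 2530.651 × 5.05/57.25 ≈ 223.228.

S* ≈ 223 bearings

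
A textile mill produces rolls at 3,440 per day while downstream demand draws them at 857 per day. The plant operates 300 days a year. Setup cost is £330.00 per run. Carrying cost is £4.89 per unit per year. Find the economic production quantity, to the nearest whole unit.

Q* ≈ 6,798 rolls

Annual demand D = 857 × 300 = 257,100.
Production build-up factor (1 − d/p) = 1 − 857/3,440 = 0.7509.
Q* = √(2DS / (H(1 − d/p))) = √(2 × 257,100 × 330 / (4.89 × 0.7509)).
= √(169,686,000 / 3.6718) ≈ 6798.069.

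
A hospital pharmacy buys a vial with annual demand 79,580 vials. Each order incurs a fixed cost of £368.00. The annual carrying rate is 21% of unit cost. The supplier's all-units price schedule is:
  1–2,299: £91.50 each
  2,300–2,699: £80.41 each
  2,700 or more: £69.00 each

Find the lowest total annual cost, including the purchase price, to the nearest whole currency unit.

TC* ≈ £5,521,428

Holding cost per unit per year at price C is H = 0.21·C.
Candidates are each tier's EOQ (if it falls in that tier) and each price-break quantity.
EOQ at £91.50 = 1745.9 (feasible in tier 1): TC = 79,580×£91.50 + (79,580/1745.9)×368 + (1745.9/2)×0.21×£91.50 = £7,315,117.57.
EOQ at £80.41 = 1862.4 < 2300, so use break Q=2300: TC = 79,580×£80.41 + (79,580/2300.0)×368 + (2300.0/2)×0.21×£80.41 = £6,431,179.61.
EOQ at £69.00 = 2010.5 < 2700, so use break Q=2700: TC = 79,580×£69.00 + (79,580/2700.0)×368 + (2700.0/2)×0.21×£69.00 = £5,521,427.96.
Lowest total cost among the candidates is at Q = 2700.0.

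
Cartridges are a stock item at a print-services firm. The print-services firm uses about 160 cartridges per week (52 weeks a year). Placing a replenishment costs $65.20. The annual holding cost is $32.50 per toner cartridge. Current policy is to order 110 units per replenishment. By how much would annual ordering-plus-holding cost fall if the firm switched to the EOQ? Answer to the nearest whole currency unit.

Extra cost ≈ $781 per year

Annual demand D = 160 × 52 = 8,320.
EOQ = √(2DS/H) = √(2 × 8,320 × 65.2 / 32.5) ≈ 182.71.
Cost at Q* = (D/Q*)S + (Q*/2)H = √(2DSH) ≈ $5,938.03.
Cost at Q = 110: (8,320/110)×65.2 + (110/2)×32.5 = $4,931.49 + $1,787.50 = $6,718.99.
Excess = $6,718.99 − $5,938.03 = $780.96.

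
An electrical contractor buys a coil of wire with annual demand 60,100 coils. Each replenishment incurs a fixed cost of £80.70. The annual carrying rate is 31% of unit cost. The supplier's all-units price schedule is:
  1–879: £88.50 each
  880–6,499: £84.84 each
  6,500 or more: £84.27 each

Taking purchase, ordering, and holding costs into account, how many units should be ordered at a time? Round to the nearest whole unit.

Holding cost per unit per year at price C is H = 0.31·C.
For each price level, check whether its EOQ is feasible; otherwise the best quantity at that price is the breakpoint.
EOQ at £88.50 = 594.6 (feasible in tier 1): TC = 60,100×£88.50 + (60,100/594.6)×80.7 + (594.6/2)×0.31×£88.50 = £5,335,163.29.
EOQ at £84.84 = 607.3 < 880, so use break Q=880: TC = 60,100×£84.84 + (60,100/880.0)×80.7 + (880.0/2)×0.31×£84.84 = £5,115,967.62.
EOQ at £84.27 = 609.4 < 6500, so use break Q=6500: TC = 60,100×£84.27 + (60,100/6500.0)×80.7 + (6500.0/2)×0.31×£84.27 = £5,150,275.19.
Lowest total cost is £5,115,967.62 at Q = 880.0.

Q* ≈ 880 coils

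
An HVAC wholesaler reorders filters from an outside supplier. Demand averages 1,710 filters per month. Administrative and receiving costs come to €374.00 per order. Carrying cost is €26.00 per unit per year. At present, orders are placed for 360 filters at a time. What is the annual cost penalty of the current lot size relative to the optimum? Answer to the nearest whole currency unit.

Annual demand D = 1,710 × 12 = 20,520.
EOQ = √(2DS/H) = √(2 × 20,520 × 374 / 26) ≈ 768.34.
Cost at Q* = (D/Q*)S + (Q*/2)H = √(2DSH) ≈ €19,976.81.
Cost at Q = 360: (20,520/360)×374 + (360/2)×26 = €21,318.00 + €4,680.00 = €25,998.00.
Excess = €25,998.00 − €19,976.81 = €6,021.19.

Extra cost ≈ €6,021 per year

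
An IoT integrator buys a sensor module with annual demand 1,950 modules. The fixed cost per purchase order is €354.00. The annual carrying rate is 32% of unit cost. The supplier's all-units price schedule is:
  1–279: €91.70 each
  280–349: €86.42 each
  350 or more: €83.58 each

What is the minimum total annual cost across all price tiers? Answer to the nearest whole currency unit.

Holding cost per unit per year at price C is H = 0.32·C.
For each price level, check whether its EOQ is feasible; otherwise the best quantity at that price is the breakpoint.
EOQ at €91.70 = 216.9 (feasible in tier 1): TC = 1,950×€91.70 + (1,950/216.9)×354 + (216.9/2)×0.32×€91.70 = €185,179.93.
EOQ at €86.42 = 223.4 < 280, so use break Q=280: TC = 1,950×€86.42 + (1,950/280.0)×354 + (280.0/2)×0.32×€86.42 = €174,855.97.
EOQ at €83.58 = 227.2 < 350, so use break Q=350: TC = 1,950×€83.58 + (1,950/350.0)×354 + (350.0/2)×0.32×€83.58 = €169,633.77.
Lowest total cost among the candidates is at Q = 350.0.

TC* ≈ €169,634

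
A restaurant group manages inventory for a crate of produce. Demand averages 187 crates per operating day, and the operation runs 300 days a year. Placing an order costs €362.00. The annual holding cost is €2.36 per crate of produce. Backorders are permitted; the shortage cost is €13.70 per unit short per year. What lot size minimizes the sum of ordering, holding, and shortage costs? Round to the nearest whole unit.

Annual demand D = 187 × 300 = 56,100.
With planned backorders, Q* = √(2DS/H) · √((H+B)/B).
√(2DS/H) = √(2 × 56,100 × 362 / 2.36) = 4148.535.
√((H+B)/B) = √((2.36+13.7)/13.7) = 1.0827.
Q* ≈ 4491.663.

Q* ≈ 4,492 crates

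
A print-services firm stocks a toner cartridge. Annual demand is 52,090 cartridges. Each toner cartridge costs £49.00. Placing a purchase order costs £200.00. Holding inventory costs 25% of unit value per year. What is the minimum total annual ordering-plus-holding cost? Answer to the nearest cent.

TC* ≈ £15,976.26

Holding cost H = 0.25 × £49.00 = £12.2500 per unit per year.
EOQ = √(2DS/H) = √(2 × 52,090 × 200 / 12.25) ≈ 1304.18.
At Q*, ordering cost (D/Q*)S equals holding cost (Q*/2)H, each = √(DSH/2).
Minimum total = √(2DSH) = √(2 × 52,090 × 200 × 12.25) ≈ 15976.264.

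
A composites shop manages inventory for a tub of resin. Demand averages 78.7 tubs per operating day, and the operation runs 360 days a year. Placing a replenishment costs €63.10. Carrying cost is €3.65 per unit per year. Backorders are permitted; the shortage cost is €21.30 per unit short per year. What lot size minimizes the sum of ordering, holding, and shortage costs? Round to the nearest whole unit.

Annual demand D = 78.7 × 360 = 28,332.
With planned backorders, Q* = √(2DS/H) · √((H+B)/B).
√(2DS/H) = √(2 × 28,332 × 63.1 / 3.65) = 989.742.
√((H+B)/B) = √((3.65+21.3)/21.3) = 1.0823.
Q* ≈ 1071.192.

Q* ≈ 1,071 tubs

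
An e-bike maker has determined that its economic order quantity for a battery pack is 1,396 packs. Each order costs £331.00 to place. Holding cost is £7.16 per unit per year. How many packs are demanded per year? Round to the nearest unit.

D ≈ 21,078 packs per year

The basic EOQ model gives Q* = √(2DS/H); rearrange for the unknown.
From Q* = √(2DS/H): D = Q*²H / (2S) = 1,396² × 7.16 / (2 × 331) = 21077.829.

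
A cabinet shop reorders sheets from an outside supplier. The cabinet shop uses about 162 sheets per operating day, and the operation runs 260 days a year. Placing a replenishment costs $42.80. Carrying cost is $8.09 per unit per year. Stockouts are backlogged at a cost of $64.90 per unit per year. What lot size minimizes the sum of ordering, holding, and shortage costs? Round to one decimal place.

Q* ≈ 708.0 sheets

Annual demand D = 162 × 260 = 42,120.
With planned backorders, Q* = √(2DS/H) · √((H+B)/B).
√(2DS/H) = √(2 × 42,120 × 42.8 / 8.09) = 667.585.
√((H+B)/B) = √((8.09+64.9)/64.9) = 1.0605.
Q* ≈ 707.972.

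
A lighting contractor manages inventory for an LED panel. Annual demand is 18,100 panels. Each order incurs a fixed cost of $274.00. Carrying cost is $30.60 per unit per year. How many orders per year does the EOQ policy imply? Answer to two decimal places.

N ≈ 31.79 orders per year

The optimal lot size = √(2DS/H) = √(2 × 18,100 × 274 / 30.6) ≈ 569.34.
Orders per year = D / Q* = 18,100 / 569.34 ≈ 31.791.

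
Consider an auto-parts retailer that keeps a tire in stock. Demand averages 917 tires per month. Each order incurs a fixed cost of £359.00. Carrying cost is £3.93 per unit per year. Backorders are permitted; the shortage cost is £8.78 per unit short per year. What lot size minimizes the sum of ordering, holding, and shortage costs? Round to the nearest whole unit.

Annual demand D = 917 × 12 = 11,004.
With planned backorders, Q* = √(2DS/H) · √((H+B)/B).
√(2DS/H) = √(2 × 11,004 × 359 / 3.93) = 1417.886.
√((H+B)/B) = √((3.93+8.78)/8.78) = 1.2032.
Q* ≈ 1705.952.

Q* ≈ 1,706 tires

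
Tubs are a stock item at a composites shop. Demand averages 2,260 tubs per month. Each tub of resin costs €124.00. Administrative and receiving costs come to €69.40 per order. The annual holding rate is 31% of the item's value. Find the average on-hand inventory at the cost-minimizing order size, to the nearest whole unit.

Annual demand D = 2,260 × 12 = 27,120.
Holding cost H = 0.31 × €124.00 = €38.4400 per unit per year.
Q* = √(2DS/H) = √(2 × 27,120 × 69.4 / 38.44) ≈ 312.93.
Average inventory = Q*/2 ≈ 312.93 / 2 = 156.465.

Average inventory ≈ 156 tubs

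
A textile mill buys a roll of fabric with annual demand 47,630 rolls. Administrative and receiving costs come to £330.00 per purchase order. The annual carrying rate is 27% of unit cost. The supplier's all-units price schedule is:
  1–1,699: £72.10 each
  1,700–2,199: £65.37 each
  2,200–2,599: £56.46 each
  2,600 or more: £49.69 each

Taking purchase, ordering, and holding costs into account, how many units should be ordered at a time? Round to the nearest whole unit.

Holding cost per unit per year at price C is H = 0.27·C.
For each price level, check whether its EOQ is feasible; otherwise the best quantity at that price is the breakpoint.
EOQ at £72.10 = 1270.8 (feasible in tier 1): TC = 47,630×£72.10 + (47,630/1270.8)×330 + (1270.8/2)×0.27×£72.10 = £3,458,860.84.
EOQ at £65.37 = 1334.6 < 1700, so use break Q=1700: TC = 47,630×£65.37 + (47,630/1700.0)×330 + (1700.0/2)×0.27×£65.37 = £3,137,821.34.
EOQ at £56.46 = 1436.0 < 2200, so use break Q=2200: TC = 47,630×£56.46 + (47,630/2200.0)×330 + (2200.0/2)×0.27×£56.46 = £2,713,102.92.
EOQ at £49.69 = 1530.7 < 2600, so use break Q=2600: TC = 47,630×£49.69 + (47,630/2600.0)×330 + (2600.0/2)×0.27×£49.69 = £2,390,221.24.
Lowest total cost is £2,390,221.24 at Q = 2600.0.

Q* ≈ 2,600 rolls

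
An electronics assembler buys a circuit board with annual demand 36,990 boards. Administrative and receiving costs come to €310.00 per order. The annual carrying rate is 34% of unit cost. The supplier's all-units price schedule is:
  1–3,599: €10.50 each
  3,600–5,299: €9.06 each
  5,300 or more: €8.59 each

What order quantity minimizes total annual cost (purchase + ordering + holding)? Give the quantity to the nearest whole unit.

Holding cost per unit per year at price C is H = 0.34·C.
For each price level, check whether its EOQ is feasible; otherwise the best quantity at that price is the breakpoint.
EOQ at €10.50 = 2534.6 (feasible in tier 1): TC = 36,990×€10.50 + (36,990/2534.6)×310 + (2534.6/2)×0.34×€10.50 = €397,443.41.
EOQ at €9.06 = 2728.6 < 3600, so use break Q=3600: TC = 36,990×€9.06 + (36,990/3600.0)×310 + (3600.0/2)×0.34×€9.06 = €343,859.37.
EOQ at €8.59 = 2802.2 < 5300, so use break Q=5300: TC = 36,990×€8.59 + (36,990/5300.0)×310 + (5300.0/2)×0.34×€8.59 = €327,647.26.
Lowest total cost is €327,647.26 at Q = 5300.0.

Q* ≈ 5,300 boards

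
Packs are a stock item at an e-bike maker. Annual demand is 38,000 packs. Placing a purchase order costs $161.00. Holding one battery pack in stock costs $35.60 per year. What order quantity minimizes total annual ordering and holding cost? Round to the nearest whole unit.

EOQ = √(2DS / H) = √(2 × 38,000 × 161 / 35.6).
= √(12,236,000 / 35.6) = √343,707.8652 ≈ 586.266.

Q* ≈ 586 packs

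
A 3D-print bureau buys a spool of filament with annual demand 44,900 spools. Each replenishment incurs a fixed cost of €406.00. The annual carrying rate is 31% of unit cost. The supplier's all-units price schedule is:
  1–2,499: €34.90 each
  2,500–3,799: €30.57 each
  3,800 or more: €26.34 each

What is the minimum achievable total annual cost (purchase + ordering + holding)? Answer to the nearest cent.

TC* ≈ €1,202,977.47

Holding cost per unit per year at price C is H = 0.31·C.
Candidates are each tier's EOQ (if it falls in that tier) and each price-break quantity.
EOQ at €34.90 = 1835.7 (feasible in tier 1): TC = 44,900×€34.90 + (44,900/1835.7)×406 + (1835.7/2)×0.31×€34.90 = €1,586,870.71.
EOQ at €30.57 = 1961.4 < 2500, so use break Q=2500: TC = 44,900×€30.57 + (44,900/2500.0)×406 + (2500.0/2)×0.31×€30.57 = €1,391,730.64.
EOQ at €26.34 = 2113.1 < 3800, so use break Q=3800: TC = 44,900×€26.34 + (44,900/3800.0)×406 + (3800.0/2)×0.31×€26.34 = €1,202,977.47.
Lowest total cost among the candidates is at Q = 3800.0.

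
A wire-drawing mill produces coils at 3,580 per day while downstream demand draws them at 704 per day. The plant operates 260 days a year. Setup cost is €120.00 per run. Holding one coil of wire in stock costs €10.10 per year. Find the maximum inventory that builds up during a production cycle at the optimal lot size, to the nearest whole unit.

Annual demand D = 704 × 260 = 183,040.
Production build-up factor (1 − d/p) = 1 − 704/3,580 = 0.8034.
Q* = √(2DS / (H(1 − d/p))) = √(2 × 183,040 × 120 / (10.1 × 0.8034)).
= √(43,929,600 / 8.1139) ≈ 2326.832.
Maximum inventory = Q*(1 − d/p) = 2326.832 × 0.8034 ≈ 1869.265.

I_max ≈ 1,869 coils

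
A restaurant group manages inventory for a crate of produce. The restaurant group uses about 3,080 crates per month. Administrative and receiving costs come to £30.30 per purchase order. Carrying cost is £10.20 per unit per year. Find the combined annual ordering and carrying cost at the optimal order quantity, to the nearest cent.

TC* ≈ £4,779.72

Annual demand D = 3,080 × 12 = 36,960.
Q* = √(2DS/H) = √(2 × 36,960 × 30.3 / 10.2) ≈ 468.60.
At the optimum the two cost components are equal, so total cost = 2·(Q*/2)H = Q*·H.
Minimum total = √(2DSH) = √(2 × 36,960 × 30.3 × 10.2) ≈ 4779.719.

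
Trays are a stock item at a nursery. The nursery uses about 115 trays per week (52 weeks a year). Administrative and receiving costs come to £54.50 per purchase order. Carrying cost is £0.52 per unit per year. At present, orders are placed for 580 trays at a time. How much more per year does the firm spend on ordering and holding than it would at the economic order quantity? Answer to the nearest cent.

Annual demand D = 115 × 52 = 5,980.
EOQ = √(2DS/H) = √(2 × 5,980 × 54.5 / 0.52) ≈ 1119.60.
Cost at Q* = (D/Q*)S + (Q*/2)H = √(2DSH) ≈ £582.19.
Cost at Q = 580: (5,980/580)×54.5 + (580/2)×0.52 = £561.91 + £150.80 = £712.71.
Excess = £712.71 − £582.19 = £130.52.

Extra cost ≈ £130.52 per year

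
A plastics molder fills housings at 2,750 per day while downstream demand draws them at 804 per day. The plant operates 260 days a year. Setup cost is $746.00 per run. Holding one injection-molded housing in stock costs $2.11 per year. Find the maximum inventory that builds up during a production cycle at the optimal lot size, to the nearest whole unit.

Annual demand D = 804 × 260 = 209,040.
Production build-up factor (1 − d/p) = 1 − 804/2,750 = 0.7076.
Q* = √(2DS / (H(1 − d/p))) = √(2 × 209,040 × 746 / (2.11 × 0.7076)).
= √(311,887,680 / 1.4931) ≈ 14452.827.
Maximum inventory = Q*(1 − d/p) = 14452.827 × 0.7076 ≈ 10227.346.

I_max ≈ 10,227 housings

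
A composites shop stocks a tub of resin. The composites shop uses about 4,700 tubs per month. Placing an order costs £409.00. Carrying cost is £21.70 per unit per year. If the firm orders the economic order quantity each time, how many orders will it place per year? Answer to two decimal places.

Annual demand D = 4,700 × 12 = 56,400.
EOQ = √(2DS/H) = √(2 × 56,400 × 409 / 21.7) ≈ 1458.10.
Orders per year = D / Q* = 56,400 / 1458.10 ≈ 38.681.

N ≈ 38.68 orders per year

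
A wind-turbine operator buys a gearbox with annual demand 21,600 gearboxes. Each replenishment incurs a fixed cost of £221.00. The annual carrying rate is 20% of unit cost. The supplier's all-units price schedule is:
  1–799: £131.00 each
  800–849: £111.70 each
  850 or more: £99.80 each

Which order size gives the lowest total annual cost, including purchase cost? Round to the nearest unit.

Q* ≈ 850 gearboxes

Holding cost per unit per year at price C is H = 0.20·C.
Evaluate total cost at each tier's feasible EOQ or, if the EOQ is below the tier, at the tier's minimum quantity.
EOQ at £131.00 = 603.7 (feasible in tier 1): TC = 21,600×£131.00 + (21,600/603.7)×221 + (603.7/2)×0.20×£131.00 = £2,845,415.71.
EOQ at £111.70 = 653.7 < 800, so use break Q=800: TC = 21,600×£111.70 + (21,600/800.0)×221 + (800.0/2)×0.20×£111.70 = £2,427,623.00.
EOQ at £99.80 = 691.6 < 850, so use break Q=850: TC = 21,600×£99.80 + (21,600/850.0)×221 + (850.0/2)×0.20×£99.80 = £2,169,779.00.
Lowest total cost is £2,169,779.00 at Q = 850.0.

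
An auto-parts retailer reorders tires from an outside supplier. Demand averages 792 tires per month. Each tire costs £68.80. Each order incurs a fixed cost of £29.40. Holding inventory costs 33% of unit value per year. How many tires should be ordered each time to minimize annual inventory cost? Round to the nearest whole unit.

Annual demand D = 792 × 12 = 9,504.
Holding cost H = 0.33 × £68.80 = £22.7040 per unit per year.
EOQ = √(2DS / H) = √(2 × 9,504 × 29.4 / 22.704).
= √(558,835.2 / 22.704) = √24,613.9535 ≈ 156.888.

Q* ≈ 157 tires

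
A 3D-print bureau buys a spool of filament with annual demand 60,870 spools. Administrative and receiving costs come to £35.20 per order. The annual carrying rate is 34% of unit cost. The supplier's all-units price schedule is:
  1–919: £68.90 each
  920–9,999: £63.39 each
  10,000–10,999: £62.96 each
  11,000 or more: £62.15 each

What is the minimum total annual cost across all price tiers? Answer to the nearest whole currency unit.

TC* ≈ £3,870,792

Holding cost per unit per year at price C is H = 0.34·C.
Evaluate total cost at each tier's feasible EOQ or, if the EOQ is below the tier, at the tier's minimum quantity.
EOQ at £68.90 = 427.7 (feasible in tier 1): TC = 60,870×£68.90 + (60,870/427.7)×35.2 + (427.7/2)×0.34×£68.90 = £4,203,962.29.
EOQ at £63.39 = 445.9 < 920, so use break Q=920: TC = 60,870×£63.39 + (60,870/920.0)×35.2 + (920.0/2)×0.34×£63.39 = £3,870,792.44.
EOQ at £62.96 = 447.4 < 10000, so use break Q=10000: TC = 60,870×£62.96 + (60,870/10000.0)×35.2 + (10000.0/2)×0.34×£62.96 = £3,939,621.46.
EOQ at £62.15 = 450.3 < 11000, so use break Q=11000: TC = 60,870×£62.15 + (60,870/11000.0)×35.2 + (11000.0/2)×0.34×£62.15 = £3,899,485.78.
Lowest total cost among the candidates is at Q = 920.0.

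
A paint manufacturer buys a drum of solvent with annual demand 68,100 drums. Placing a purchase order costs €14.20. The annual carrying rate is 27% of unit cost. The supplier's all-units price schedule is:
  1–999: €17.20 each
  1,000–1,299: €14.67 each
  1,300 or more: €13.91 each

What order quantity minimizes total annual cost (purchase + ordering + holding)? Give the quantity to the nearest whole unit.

Holding cost per unit per year at price C is H = 0.27·C.
For each price level, check whether its EOQ is feasible; otherwise the best quantity at that price is the breakpoint.
EOQ at €17.20 = 645.3 (feasible in tier 1): TC = 68,100×€17.20 + (68,100/645.3)×14.2 + (645.3/2)×0.27×€17.20 = €1,174,316.95.
EOQ at €14.67 = 698.8 < 1000, so use break Q=1000: TC = 68,100×€14.67 + (68,100/1000.0)×14.2 + (1000.0/2)×0.27×€14.67 = €1,001,974.47.
EOQ at €13.91 = 717.6 < 1300, so use break Q=1300: TC = 68,100×€13.91 + (68,100/1300.0)×14.2 + (1300.0/2)×0.27×€13.91 = €950,456.07.
Lowest total cost is €950,456.07 at Q = 1300.0.

Q* ≈ 1,300 drums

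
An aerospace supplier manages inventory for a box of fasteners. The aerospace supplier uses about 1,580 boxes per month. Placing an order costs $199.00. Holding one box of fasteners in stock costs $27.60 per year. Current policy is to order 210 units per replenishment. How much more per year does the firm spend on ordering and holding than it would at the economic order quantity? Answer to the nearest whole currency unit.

Annual demand D = 1,580 × 12 = 18,960.
EOQ = √(2DS/H) = √(2 × 18,960 × 199 / 27.6) ≈ 522.88.
Cost at Q* = (D/Q*)S + (Q*/2)H = √(2DSH) ≈ $14,431.63.
Cost at Q = 210: (18,960/210)×199 + (210/2)×27.6 = $17,966.86 + $2,898.00 = $20,864.86.
Excess = $20,864.86 − $14,431.63 = $6,433.23.

Extra cost ≈ $6,433 per year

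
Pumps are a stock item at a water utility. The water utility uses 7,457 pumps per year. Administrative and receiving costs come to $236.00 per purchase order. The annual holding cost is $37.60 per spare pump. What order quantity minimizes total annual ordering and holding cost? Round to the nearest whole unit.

Q* ≈ 306 pumps

EOQ = √(2DS / H) = √(2 × 7,457 × 236 / 37.6).
= √(3,519,704 / 37.6) = √93,609.1489 ≈ 305.956.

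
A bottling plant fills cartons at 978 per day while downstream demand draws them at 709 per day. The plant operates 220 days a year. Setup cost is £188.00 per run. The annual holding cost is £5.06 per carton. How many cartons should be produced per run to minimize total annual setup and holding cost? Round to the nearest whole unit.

Annual demand D = 709 × 220 = 155,980.
Production build-up factor (1 − d/p) = 1 − 709/978 = 0.2751.
Q* = √(2DS / (H(1 − d/p))) = √(2 × 155,980 × 188 / (5.06 × 0.2751)).
= √(58,648,480 / 1.3918) ≈ 6491.520.

Q* ≈ 6,492 cartons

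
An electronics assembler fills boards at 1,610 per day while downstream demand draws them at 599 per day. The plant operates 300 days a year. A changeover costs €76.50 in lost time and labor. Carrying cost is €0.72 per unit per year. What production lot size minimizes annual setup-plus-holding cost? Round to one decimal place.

Annual demand D = 599 × 300 = 179,700.
Production build-up factor (1 − d/p) = 1 − 599/1,610 = 0.6280.
Q* = √(2DS / (H(1 − d/p))) = √(2 × 179,700 × 76.5 / (0.72 × 0.6280)).
= √(27,494,100 / 0.4521) ≈ 7798.137.

Q* ≈ 7,798.1 boards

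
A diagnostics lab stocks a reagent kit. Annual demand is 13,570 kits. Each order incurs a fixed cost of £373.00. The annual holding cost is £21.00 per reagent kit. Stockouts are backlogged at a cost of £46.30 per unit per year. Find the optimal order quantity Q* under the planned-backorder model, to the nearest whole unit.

Q* ≈ 837 kits

With planned backorders, Q* = √(2DS/H) · √((H+B)/B).
√(2DS/H) = √(2 × 13,570 × 373 / 21) = 694.304.
√((H+B)/B) = √((21+46.3)/46.3) = 1.2056.
Q* ≈ 837.080.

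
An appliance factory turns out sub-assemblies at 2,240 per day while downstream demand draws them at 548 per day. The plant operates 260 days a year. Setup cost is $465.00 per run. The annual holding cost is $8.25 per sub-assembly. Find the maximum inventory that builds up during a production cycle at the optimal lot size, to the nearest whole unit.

I_max ≈ 3,483 sub-assemblies

Annual demand D = 548 × 260 = 142,480.
Production build-up factor (1 − d/p) = 1 − 548/2,240 = 0.7554.
Q* = √(2DS / (H(1 − d/p))) = √(2 × 142,480 × 465 / (8.25 × 0.7554)).
= √(132,506,400 / 6.2317) ≈ 4611.214.
Maximum inventory = Q*(1 − d/p) = 4611.214 × 0.7554 ≈ 3483.113.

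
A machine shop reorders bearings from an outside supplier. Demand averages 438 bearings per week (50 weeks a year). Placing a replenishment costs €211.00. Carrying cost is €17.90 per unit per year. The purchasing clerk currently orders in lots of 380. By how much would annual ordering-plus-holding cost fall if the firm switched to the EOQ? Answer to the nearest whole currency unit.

Extra cost ≈ €2,699 per year

Annual demand D = 438 × 50 = 21,900.
EOQ = √(2DS/H) = √(2 × 21,900 × 211 / 17.9) ≈ 718.54.
Cost at Q* = (D/Q*)S + (Q*/2)H = √(2DSH) ≈ €12,861.89.
Cost at Q = 380: (21,900/380)×211 + (380/2)×17.9 = €12,160.26 + €3,401.00 = €15,561.26.
Excess = €15,561.26 − €12,861.89 = €2,699.37.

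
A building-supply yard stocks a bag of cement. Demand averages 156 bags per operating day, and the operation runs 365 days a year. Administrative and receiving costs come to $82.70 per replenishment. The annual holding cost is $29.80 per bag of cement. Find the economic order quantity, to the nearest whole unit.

Annual demand D = 156 × 365 = 56,940.
EOQ = √(2DS / H) = √(2 × 56,940 × 82.7 / 29.8).
= √(9,417,876 / 29.8) = √316,036.1074 ≈ 562.171.

Q* ≈ 562 bags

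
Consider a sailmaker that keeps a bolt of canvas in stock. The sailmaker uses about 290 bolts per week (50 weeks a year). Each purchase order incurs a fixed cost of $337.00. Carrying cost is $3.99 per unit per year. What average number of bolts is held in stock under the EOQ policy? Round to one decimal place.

Average inventory ≈ 782.5 bolts

Annual demand D = 290 × 50 = 14,500.
Q* = √(2DS/H) = √(2 × 14,500 × 337 / 3.99) ≈ 1565.05.
Average inventory = Q*/2 ≈ 1565.05 / 2 = 782.524.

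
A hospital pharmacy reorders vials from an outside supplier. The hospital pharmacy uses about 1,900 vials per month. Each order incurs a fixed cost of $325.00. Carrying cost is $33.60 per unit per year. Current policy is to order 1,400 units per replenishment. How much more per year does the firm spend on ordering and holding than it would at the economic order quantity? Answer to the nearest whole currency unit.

Extra cost ≈ $6,498 per year

Annual demand D = 1,900 × 12 = 22,800.
EOQ = √(2DS/H) = √(2 × 22,800 × 325 / 33.6) ≈ 664.13.
Cost at Q* = (D/Q*)S + (Q*/2)H = √(2DSH) ≈ $22,314.84.
Cost at Q = 1,400: (22,800/1,400)×325 + (1,400/2)×33.6 = $5,292.86 + $23,520.00 = $28,812.86.
Excess = $28,812.86 − $22,314.84 = $6,498.02.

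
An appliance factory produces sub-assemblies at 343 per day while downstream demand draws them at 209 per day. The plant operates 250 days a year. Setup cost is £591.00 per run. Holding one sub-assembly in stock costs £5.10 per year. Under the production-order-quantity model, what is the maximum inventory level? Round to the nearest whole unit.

I_max ≈ 2,175 sub-assemblies

Annual demand D = 209 × 250 = 52,250.
Production build-up factor (1 − d/p) = 1 − 209/343 = 0.3907.
Q* = √(2DS / (H(1 − d/p))) = √(2 × 52,250 × 591 / (5.1 × 0.3907)).
= √(61,759,500 / 1.9924) ≈ 5567.516.
Maximum inventory = Q*(1 − d/p) = 5567.516 × 0.3907 ≈ 2175.064.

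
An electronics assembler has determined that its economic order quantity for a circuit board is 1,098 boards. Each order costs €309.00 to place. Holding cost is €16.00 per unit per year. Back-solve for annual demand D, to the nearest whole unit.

D ≈ 31,213 boards per year

The basic EOQ model gives Q* = √(2DS/H); rearrange for the unknown.
From Q* = √(2DS/H): D = Q*²H / (2S) = 1,098² × 16 / (2 × 309) = 31213.049.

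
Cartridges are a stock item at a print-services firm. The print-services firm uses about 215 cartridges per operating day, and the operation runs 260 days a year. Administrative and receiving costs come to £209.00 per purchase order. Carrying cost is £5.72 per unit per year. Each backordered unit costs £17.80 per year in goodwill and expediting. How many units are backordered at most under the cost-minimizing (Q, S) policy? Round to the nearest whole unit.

S* ≈ 565 cartridges

Annual demand D = 215 × 260 = 55,900.
With planned backorders, Q* = √(2DS/H) · √((H+B)/B).
√(2DS/H) = √(2 × 55,900 × 209 / 5.72) = 2021.138.
√((H+B)/B) = √((5.72+17.8)/17.8) = 1.1495.
Q* ≈ 2323.297.
S* = Q* · H/(H+B) = 2323.297 × 5.72/23.52 ≈ 565.019.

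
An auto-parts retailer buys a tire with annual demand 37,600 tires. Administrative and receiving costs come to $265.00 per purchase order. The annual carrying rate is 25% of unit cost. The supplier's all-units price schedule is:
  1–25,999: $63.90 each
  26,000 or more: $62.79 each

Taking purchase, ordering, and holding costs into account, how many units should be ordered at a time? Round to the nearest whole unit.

Q* ≈ 1,117 tires

Holding cost per unit per year at price C is H = 0.25·C.
Evaluate total cost at each tier's feasible EOQ or, if the EOQ is below the tier, at the tier's minimum quantity.
EOQ at $63.90 = 1116.9 (feasible in tier 1): TC = 37,600×$63.90 + (37,600/1116.9)×265 + (1116.9/2)×0.25×$63.90 = $2,420,482.36.
EOQ at $62.79 = 1126.7 < 26000, so use break Q=26000: TC = 37,600×$62.79 + (37,600/26000.0)×265 + (26000.0/2)×0.25×$62.79 = $2,565,354.73.
Lowest total cost is $2,420,482.36 at Q = 1116.9.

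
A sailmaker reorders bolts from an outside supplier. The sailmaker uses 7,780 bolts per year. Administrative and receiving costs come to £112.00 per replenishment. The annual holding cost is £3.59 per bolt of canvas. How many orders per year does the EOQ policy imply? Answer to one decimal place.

EOQ = √(2DS/H) = √(2 × 7,780 × 112 / 3.59) ≈ 696.73.
Orders per year = D / Q* = 7,780 / 696.73 ≈ 11.166.

N ≈ 11.2 orders per year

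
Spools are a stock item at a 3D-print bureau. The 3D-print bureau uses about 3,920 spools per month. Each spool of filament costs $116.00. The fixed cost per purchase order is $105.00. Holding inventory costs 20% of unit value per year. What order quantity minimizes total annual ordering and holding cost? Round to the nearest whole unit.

Q* ≈ 653 spools

Annual demand D = 3,920 × 12 = 47,040.
Holding cost H = 0.20 × $116.00 = $23.2000 per unit per year.
EOQ = √(2DS / H) = √(2 × 47,040 × 105 / 23.2).
= √(9,878,400 / 23.2) = √425,793.1034 ≈ 652.528.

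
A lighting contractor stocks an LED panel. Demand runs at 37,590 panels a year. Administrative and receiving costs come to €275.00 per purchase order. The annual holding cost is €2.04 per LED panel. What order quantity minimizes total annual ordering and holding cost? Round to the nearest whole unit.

Q* ≈ 3,183 panels

EOQ = √(2DS / H) = √(2 × 37,590 × 275 / 2.04).
= √(20,674,500 / 2.04) = √10,134,558.8235 ≈ 3183.482.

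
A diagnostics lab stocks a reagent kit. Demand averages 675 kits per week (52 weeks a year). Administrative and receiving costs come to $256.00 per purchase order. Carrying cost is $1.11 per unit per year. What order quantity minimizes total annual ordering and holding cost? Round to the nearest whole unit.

Annual demand D = 675 × 52 = 35,100.
EOQ = √(2DS / H) = √(2 × 35,100 × 256 / 1.11).
= √(17,971,200 / 1.11) = √16,190,270.2703 ≈ 4023.713.

Q* ≈ 4,024 kits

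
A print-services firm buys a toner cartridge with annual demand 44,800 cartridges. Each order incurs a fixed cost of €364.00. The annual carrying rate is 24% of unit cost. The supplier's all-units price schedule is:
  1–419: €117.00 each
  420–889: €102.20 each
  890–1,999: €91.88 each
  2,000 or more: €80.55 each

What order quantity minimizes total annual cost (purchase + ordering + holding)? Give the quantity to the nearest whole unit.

Holding cost per unit per year at price C is H = 0.24·C.
For each price level, check whether its EOQ is feasible; otherwise the best quantity at that price is the breakpoint.
Tier 1 (€117.00): EOQ = 1077.7 exceeds tier's upper bound 419, so this tier is dominated.
Tier 2 (€102.20): EOQ = 1153.1 exceeds tier's upper bound 889, so this tier is dominated.
EOQ at €91.88 = 1216.2 (feasible in tier 3): TC = 44,800×€91.88 + (44,800/1216.2)×364 + (1216.2/2)×0.24×€91.88 = €4,143,041.66.
EOQ at €80.55 = 1298.9 < 2000, so use break Q=2000: TC = 44,800×€80.55 + (44,800/2000.0)×364 + (2000.0/2)×0.24×€80.55 = €3,636,125.60.
Lowest total cost is €3,636,125.60 at Q = 2000.0.

Q* ≈ 2,000 cartridges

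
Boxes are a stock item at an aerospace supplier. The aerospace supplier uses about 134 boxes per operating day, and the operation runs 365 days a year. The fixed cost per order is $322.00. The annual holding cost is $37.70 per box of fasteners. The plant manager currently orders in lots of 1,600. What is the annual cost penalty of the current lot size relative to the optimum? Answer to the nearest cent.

Extra cost ≈ $5,543.36 per year

Annual demand D = 134 × 365 = 48,910.
EOQ = √(2DS/H) = √(2 × 48,910 × 322 / 37.7) ≈ 914.05.
Cost at Q* = (D/Q*)S + (Q*/2)H = √(2DSH) ≈ $34,459.78.
Cost at Q = 1,600: (48,910/1,600)×322 + (1,600/2)×37.7 = $9,843.14 + $30,160.00 = $40,003.14.
Excess = $40,003.14 − $34,459.78 = $5,543.36.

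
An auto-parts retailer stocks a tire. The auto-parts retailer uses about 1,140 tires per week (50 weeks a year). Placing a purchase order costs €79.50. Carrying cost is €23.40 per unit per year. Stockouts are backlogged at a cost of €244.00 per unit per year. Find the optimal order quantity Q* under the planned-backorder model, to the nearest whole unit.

Annual demand D = 1,140 × 50 = 57,000.
With planned backorders, Q* = √(2DS/H) · √((H+B)/B).
√(2DS/H) = √(2 × 57,000 × 79.5 / 23.4) = 622.340.
√((H+B)/B) = √((23.4+244)/244) = 1.0469.
Q* ≈ 651.499.

Q* ≈ 651 tires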